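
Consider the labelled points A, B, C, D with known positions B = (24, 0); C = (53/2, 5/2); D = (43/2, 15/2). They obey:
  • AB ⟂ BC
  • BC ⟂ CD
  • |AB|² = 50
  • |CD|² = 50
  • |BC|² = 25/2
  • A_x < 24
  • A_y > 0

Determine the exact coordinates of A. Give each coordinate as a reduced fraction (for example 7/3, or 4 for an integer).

1. A_x = 19  [[AB ⟂ BC ⇒ -5/2x-5/2y+60=0] ∩ [|A−(24, 0)|²=50]]
2. A_y = 5  [[AB ⟂ BC ⇒ -5/2x-5/2y+60=0] ∩ [|A−(24, 0)|²=50]]
   so A = (19, 5)

A = (19, 5)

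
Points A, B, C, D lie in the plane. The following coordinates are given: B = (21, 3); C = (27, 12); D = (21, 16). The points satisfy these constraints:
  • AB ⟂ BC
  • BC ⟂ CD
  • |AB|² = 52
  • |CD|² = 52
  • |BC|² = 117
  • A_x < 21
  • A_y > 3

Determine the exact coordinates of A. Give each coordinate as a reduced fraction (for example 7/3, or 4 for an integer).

1. A_x = 15  [[AB ⟂ BC ⇒ -6x-9y+153=0] ∩ [|A−(21, 3)|²=52]]
2. A_y = 7  [[AB ⟂ BC ⇒ -6x-9y+153=0] ∩ [|A−(21, 3)|²=52]]
   so A = (15, 7)

A = (15, 7)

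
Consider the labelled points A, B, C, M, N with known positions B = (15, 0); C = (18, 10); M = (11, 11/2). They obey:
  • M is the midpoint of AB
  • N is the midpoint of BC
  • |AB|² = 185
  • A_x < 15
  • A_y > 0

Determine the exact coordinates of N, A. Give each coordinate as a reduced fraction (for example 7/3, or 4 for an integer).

1. A_x = 7  [A = 2·M−B = 2·(11, 11/2)−(15, 0)]
2. A_y = 11  [A = 2·M−B = 2·(11, 11/2)−(15, 0)]
   so A = (7, 11)
3. N_x = 33/2  [2·N = B+C = (15, 0)+(18, 10)]
4. N_y = 5  [2·N = B+C = (15, 0)+(18, 10)]
   so N = (33/2, 5)

N = (33/2, 5)
A = (7, 11)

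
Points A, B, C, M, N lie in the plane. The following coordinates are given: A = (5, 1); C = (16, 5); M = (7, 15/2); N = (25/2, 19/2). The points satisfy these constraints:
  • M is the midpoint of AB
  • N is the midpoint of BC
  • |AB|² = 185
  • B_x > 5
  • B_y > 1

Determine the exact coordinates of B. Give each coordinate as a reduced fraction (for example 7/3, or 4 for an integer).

1. B_x = 9  [B = 2·M−A = 2·(7, 15/2)−(5, 1)]
2. B_y = 14  [B = 2·M−A = 2·(7, 15/2)−(5, 1)]
   so B = (9, 14)

B = (9, 14)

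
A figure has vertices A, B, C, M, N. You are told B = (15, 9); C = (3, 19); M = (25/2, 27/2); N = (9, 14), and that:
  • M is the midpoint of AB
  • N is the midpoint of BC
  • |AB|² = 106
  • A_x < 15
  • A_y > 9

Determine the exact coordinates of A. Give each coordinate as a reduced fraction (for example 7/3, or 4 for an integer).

A = (10, 18)

1. A_x = 10  [A = 2·M−B = 2·(25/2, 27/2)−(15, 9)]
2. A_y = 18  [A = 2·M−B = 2·(25/2, 27/2)−(15, 9)]
   so A = (10, 18)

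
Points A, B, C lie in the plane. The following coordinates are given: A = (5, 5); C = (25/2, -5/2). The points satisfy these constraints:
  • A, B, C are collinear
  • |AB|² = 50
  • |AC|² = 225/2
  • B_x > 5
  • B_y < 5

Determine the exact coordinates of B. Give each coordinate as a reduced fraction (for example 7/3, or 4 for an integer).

B = (10, 0)

1. B_x = 10  [[A, B, C are collinear ⇒ -15/2x-15/2y+75=0] ∩ [|B−(5, 5)|²=50]]
2. B_y = 0  [[A, B, C are collinear ⇒ -15/2x-15/2y+75=0] ∩ [|B−(5, 5)|²=50]]
   so B = (10, 0)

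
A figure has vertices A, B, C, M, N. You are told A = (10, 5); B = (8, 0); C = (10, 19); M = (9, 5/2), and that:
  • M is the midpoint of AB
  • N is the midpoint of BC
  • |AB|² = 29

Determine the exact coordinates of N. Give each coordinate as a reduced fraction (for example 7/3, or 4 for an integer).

1. N_x = 9  [2·N = B+C = (8, 0)+(10, 19)]
2. N_y = 19/2  [2·N = B+C = (8, 0)+(10, 19)]
   so N = (9, 19/2)

N = (9, 19/2)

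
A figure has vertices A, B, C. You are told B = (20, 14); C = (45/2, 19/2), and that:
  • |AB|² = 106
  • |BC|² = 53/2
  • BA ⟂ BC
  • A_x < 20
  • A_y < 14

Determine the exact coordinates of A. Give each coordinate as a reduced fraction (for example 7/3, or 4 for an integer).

1. A_x = 11  [[BA ⟂ BC ⇒ 5/2x-9/2y+13=0] ∩ [|A−(20, 14)|²=106]]
2. A_y = 9  [[BA ⟂ BC ⇒ 5/2x-9/2y+13=0] ∩ [|A−(20, 14)|²=106]]
   so A = (11, 9)

A = (11, 9)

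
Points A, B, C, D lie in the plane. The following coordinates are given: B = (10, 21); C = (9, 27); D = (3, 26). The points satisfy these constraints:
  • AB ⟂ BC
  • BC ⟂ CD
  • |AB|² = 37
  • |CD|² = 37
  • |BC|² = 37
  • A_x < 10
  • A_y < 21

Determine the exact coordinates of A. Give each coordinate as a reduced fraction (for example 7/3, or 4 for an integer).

A = (4, 20)

1. A_x = 4  [[AB ⟂ BC ⇒ 1x-6y+116=0] ∩ [|A−(10, 21)|²=37]]
2. A_y = 20  [[AB ⟂ BC ⇒ 1x-6y+116=0] ∩ [|A−(10, 21)|²=37]]
   so A = (4, 20)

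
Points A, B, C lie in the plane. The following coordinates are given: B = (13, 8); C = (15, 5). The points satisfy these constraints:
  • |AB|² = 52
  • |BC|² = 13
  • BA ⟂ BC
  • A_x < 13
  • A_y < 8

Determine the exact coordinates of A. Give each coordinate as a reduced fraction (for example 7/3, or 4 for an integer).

1. A_x = 7  [[BA ⟂ BC ⇒ 2x-3y-2=0] ∩ [|A−(13, 8)|²=52]]
2. A_y = 4  [[BA ⟂ BC ⇒ 2x-3y-2=0] ∩ [|A−(13, 8)|²=52]]
   so A = (7, 4)

A = (7, 4)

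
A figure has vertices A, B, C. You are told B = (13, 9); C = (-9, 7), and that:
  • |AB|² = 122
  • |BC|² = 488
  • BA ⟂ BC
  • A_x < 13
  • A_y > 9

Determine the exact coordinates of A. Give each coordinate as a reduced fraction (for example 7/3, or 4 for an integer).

1. A_x = 12  [[BA ⟂ BC ⇒ -22x-2y+304=0] ∩ [|A−(13, 9)|²=122]]
2. A_y = 20  [[BA ⟂ BC ⇒ -22x-2y+304=0] ∩ [|A−(13, 9)|²=122]]
   so A = (12, 20)

A = (12, 20)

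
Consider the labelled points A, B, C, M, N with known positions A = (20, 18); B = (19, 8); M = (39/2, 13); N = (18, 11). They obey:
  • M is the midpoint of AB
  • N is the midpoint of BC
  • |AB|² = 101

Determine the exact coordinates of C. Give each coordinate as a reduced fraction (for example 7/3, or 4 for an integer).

1. C_x = 17  [C = 2·N−B = 2·(18, 11)−(19, 8)]
2. C_y = 14  [C = 2·N−B = 2·(18, 11)−(19, 8)]
   so C = (17, 14)

C = (17, 14)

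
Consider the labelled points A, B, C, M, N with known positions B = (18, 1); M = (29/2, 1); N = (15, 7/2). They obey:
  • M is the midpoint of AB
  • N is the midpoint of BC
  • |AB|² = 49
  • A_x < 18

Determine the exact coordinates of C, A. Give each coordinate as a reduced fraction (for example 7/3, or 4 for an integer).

C = (12, 6)
A = (11, 1)

1. A_x = 11  [A = 2·M−B = 2·(29/2, 1)−(18, 1)]
2. A_y = 1  [A = 2·M−B = 2·(29/2, 1)−(18, 1)]
   so A = (11, 1)
3. C_x = 12  [C = 2·N−B = 2·(15, 7/2)−(18, 1)]
4. C_y = 6  [C = 2·N−B = 2·(15, 7/2)−(18, 1)]
   so C = (12, 6)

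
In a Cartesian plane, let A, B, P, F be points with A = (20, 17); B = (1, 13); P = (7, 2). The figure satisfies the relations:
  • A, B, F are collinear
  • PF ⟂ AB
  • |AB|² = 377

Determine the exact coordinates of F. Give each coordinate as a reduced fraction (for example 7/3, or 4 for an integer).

F = (1707/377, 5181/377)

1. F_x = 1707/377  [[A, B, F are collinear ⇒ 4x-19y+243=0] ∩ [PF ⟂ AB ⇒ -19x-4y+141=0]]
2. F_y = 5181/377  [[A, B, F are collinear ⇒ 4x-19y+243=0] ∩ [PF ⟂ AB ⇒ -19x-4y+141=0]]
   so F = (1707/377, 5181/377)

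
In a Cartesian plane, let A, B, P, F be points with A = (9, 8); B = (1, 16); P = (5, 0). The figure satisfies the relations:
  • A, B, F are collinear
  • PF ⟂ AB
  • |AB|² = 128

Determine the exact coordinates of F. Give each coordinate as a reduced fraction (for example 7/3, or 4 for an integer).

1. F_x = 11  [[A, B, F are collinear ⇒ -8x-8y+136=0] ∩ [PF ⟂ AB ⇒ -8x+8y+40=0]]
2. F_y = 6  [[A, B, F are collinear ⇒ -8x-8y+136=0] ∩ [PF ⟂ AB ⇒ -8x+8y+40=0]]
   so F = (11, 6)

F = (11, 6)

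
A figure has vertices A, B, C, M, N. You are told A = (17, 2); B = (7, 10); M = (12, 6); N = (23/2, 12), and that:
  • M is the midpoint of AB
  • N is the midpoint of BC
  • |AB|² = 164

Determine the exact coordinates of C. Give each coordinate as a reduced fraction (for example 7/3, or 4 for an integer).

1. C_x = 16  [C = 2·N−B = 2·(23/2, 12)−(7, 10)]
2. C_y = 14  [C = 2·N−B = 2·(23/2, 12)−(7, 10)]
   so C = (16, 14)

C = (16, 14)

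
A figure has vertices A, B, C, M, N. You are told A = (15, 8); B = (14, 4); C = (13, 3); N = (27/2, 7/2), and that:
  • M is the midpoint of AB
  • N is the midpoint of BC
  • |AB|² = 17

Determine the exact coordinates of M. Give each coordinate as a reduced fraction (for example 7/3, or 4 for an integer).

M = (29/2, 6)

1. M_x = 29/2  [2·M = A+B = (15, 8)+(14, 4)]
2. M_y = 6  [2·M = A+B = (15, 8)+(14, 4)]
   so M = (29/2, 6)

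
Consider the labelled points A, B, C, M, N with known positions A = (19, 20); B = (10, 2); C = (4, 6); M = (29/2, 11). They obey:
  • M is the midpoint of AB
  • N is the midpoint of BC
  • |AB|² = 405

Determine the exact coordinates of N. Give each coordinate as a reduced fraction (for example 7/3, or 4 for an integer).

1. N_x = 7  [2·N = B+C = (10, 2)+(4, 6)]
2. N_y = 4  [2·N = B+C = (10, 2)+(4, 6)]
   so N = (7, 4)

N = (7, 4)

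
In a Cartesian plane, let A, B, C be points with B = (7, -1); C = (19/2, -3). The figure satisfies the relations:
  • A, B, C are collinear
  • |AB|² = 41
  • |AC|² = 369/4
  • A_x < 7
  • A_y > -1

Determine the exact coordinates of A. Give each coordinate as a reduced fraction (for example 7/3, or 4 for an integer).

A = (2, 3)

1. A_x = 2  [[A, B, C are collinear ⇒ 2x+5/2y-23/2=0] ∩ [|A−(7, -1)|²=41]]
2. A_y = 3  [[A, B, C are collinear ⇒ 2x+5/2y-23/2=0] ∩ [|A−(7, -1)|²=41]]
   so A = (2, 3)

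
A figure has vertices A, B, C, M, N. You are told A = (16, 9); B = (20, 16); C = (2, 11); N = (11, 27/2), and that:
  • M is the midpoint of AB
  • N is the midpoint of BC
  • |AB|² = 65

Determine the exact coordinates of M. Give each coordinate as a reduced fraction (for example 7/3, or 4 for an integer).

M = (18, 25/2)

1. M_x = 18  [2·M = A+B = (16, 9)+(20, 16)]
2. M_y = 25/2  [2·M = A+B = (16, 9)+(20, 16)]
   so M = (18, 25/2)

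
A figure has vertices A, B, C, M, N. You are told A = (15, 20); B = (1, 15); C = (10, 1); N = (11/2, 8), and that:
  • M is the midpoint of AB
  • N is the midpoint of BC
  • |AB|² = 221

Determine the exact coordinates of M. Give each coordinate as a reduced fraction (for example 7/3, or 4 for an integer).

M = (8, 35/2)

1. M_x = 8  [2·M = A+B = (15, 20)+(1, 15)]
2. M_y = 35/2  [2·M = A+B = (15, 20)+(1, 15)]
   so M = (8, 35/2)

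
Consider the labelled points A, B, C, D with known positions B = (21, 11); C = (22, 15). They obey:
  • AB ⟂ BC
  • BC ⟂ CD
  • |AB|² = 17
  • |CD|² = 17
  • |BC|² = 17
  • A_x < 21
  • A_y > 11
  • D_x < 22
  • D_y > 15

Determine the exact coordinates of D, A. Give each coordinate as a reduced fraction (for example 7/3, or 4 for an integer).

1. D_x = 18  [[BC ⟂ CD ⇒ 1x+4y-82=0] ∩ [|D−(22, 15)|²=17]]
2. D_y = 16  [[BC ⟂ CD ⇒ 1x+4y-82=0] ∩ [|D−(22, 15)|²=17]]
   so D = (18, 16)
3. A_x = 17  [[AB ⟂ BC ⇒ -1x-4y+65=0] ∩ [|A−(21, 11)|²=17]]
4. A_y = 12  [[AB ⟂ BC ⇒ -1x-4y+65=0] ∩ [|A−(21, 11)|²=17]]
   so A = (17, 12)

D = (18, 16)
A = (17, 12)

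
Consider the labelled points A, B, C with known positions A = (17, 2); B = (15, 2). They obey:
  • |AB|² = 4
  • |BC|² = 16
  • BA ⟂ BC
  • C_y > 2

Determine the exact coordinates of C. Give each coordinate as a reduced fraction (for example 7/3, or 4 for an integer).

1. C_x = 15  [[BA ⟂ BC ⇒ 2x-30=0] ∩ [|C−(15, 2)|²=16]]
2. C_y = 6  [[BA ⟂ BC ⇒ 2x-30=0] ∩ [|C−(15, 2)|²=16]]
   so C = (15, 6)

C = (15, 6)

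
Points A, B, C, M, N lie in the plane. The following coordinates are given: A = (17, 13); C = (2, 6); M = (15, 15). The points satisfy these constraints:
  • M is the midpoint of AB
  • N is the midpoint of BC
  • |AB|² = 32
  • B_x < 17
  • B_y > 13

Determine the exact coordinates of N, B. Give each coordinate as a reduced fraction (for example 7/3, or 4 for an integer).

N = (15/2, 23/2)
B = (13, 17)

1. B_x = 13  [B = 2·M−A = 2·(15, 15)−(17, 13)]
2. B_y = 17  [B = 2·M−A = 2·(15, 15)−(17, 13)]
   so B = (13, 17)
3. N_x = 15/2  [2·N = B+C = (13, 17)+(2, 6)]
4. N_y = 23/2  [2·N = B+C = (13, 17)+(2, 6)]
   so N = (15/2, 23/2)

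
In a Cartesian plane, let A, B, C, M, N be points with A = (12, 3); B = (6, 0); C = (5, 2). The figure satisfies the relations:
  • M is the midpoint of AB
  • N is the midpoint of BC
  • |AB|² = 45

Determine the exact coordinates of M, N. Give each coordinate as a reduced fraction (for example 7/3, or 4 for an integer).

1. M_x = 9  [2·M = A+B = (12, 3)+(6, 0)]
2. M_y = 3/2  [2·M = A+B = (12, 3)+(6, 0)]
   so M = (9, 3/2)
3. N_x = 11/2  [2·N = B+C = (6, 0)+(5, 2)]
4. N_y = 1  [2·N = B+C = (6, 0)+(5, 2)]
   so N = (11/2, 1)

M = (9, 3/2)
N = (11/2, 1)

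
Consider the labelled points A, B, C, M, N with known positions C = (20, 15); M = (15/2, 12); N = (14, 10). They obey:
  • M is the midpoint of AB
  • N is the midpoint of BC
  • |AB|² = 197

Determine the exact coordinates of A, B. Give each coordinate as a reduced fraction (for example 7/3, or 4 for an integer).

1. B_x = 8  [B = 2·N−C = 2·(14, 10)−(20, 15)]
2. B_y = 5  [B = 2·N−C = 2·(14, 10)−(20, 15)]
   so B = (8, 5)
3. A_x = 7  [A = 2·M−B = 2·(15/2, 12)−(8, 5)]
4. A_y = 19  [A = 2·M−B = 2·(15/2, 12)−(8, 5)]
   so A = (7, 19)

A = (7, 19)
B = (8, 5)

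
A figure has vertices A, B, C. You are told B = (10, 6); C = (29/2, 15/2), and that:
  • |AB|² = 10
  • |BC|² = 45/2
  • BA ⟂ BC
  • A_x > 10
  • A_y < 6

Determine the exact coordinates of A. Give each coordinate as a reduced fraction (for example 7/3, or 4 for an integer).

1. A_x = 11  [[BA ⟂ BC ⇒ 9/2x+3/2y-54=0] ∩ [|A−(10, 6)|²=10]]
2. A_y = 3  [[BA ⟂ BC ⇒ 9/2x+3/2y-54=0] ∩ [|A−(10, 6)|²=10]]
   so A = (11, 3)

A = (11, 3)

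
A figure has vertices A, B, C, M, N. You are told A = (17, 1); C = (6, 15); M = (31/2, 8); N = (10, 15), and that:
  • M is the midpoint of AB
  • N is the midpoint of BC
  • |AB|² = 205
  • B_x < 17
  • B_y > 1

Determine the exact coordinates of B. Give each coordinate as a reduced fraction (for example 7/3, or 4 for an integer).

1. B_x = 14  [B = 2·M−A = 2·(31/2, 8)−(17, 1)]
2. B_y = 15  [B = 2·M−A = 2·(31/2, 8)−(17, 1)]
   so B = (14, 15)

B = (14, 15)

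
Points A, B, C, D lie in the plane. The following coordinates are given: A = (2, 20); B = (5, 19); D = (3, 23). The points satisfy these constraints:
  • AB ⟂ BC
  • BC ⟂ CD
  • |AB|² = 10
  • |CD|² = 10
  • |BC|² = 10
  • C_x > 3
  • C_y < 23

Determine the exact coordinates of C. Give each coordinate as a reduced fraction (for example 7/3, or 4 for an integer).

C = (6, 22)

1. C_x = 6  [[AB ⟂ BC ⇒ 3x-1y+4=0] ∩ [|C−(3, 23)|²=10]]
2. C_y = 22  [[AB ⟂ BC ⇒ 3x-1y+4=0] ∩ [|C−(3, 23)|²=10]]
   so C = (6, 22)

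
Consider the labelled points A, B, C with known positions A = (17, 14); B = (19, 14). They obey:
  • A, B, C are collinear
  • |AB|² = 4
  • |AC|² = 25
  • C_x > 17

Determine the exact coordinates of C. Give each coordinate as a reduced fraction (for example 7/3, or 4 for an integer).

1. C_x = 22  [[A, B, C are collinear ⇒ 2y-28=0] ∩ [|C−(17, 14)|²=25]]
2. C_y = 14  [[A, B, C are collinear ⇒ 2y-28=0] ∩ [|C−(17, 14)|²=25]]
   so C = (22, 14)

C = (22, 14)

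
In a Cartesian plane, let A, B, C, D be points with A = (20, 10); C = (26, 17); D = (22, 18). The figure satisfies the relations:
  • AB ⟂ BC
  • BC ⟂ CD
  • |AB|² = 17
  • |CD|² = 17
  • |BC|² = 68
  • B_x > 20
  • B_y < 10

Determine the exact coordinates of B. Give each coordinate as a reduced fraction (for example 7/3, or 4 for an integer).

B = (24, 9)

1. B_x = 24  [[BC ⟂ CD ⇒ 4x-1y-87=0] ∩ [|B−(20, 10)|²=17]]
2. B_y = 9  [[BC ⟂ CD ⇒ 4x-1y-87=0] ∩ [|B−(20, 10)|²=17]]
   so B = (24, 9)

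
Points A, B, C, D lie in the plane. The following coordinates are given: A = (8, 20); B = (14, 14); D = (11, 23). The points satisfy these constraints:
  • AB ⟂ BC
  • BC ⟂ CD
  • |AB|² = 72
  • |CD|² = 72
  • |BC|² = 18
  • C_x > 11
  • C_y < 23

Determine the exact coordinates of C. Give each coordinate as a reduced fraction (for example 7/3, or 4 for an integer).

C = (17, 17)

1. C_x = 17  [[AB ⟂ BC ⇒ 6x-6y=0] ∩ [|C−(11, 23)|²=72]]
2. C_y = 17  [[AB ⟂ BC ⇒ 6x-6y=0] ∩ [|C−(11, 23)|²=72]]
   so C = (17, 17)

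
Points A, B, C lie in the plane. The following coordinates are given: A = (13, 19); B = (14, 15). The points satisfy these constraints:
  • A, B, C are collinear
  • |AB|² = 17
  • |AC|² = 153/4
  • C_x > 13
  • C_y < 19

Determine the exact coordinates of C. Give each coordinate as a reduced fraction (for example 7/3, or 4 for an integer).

1. C_x = 29/2  [[A, B, C are collinear ⇒ 4x+1y-71=0] ∩ [|C−(13, 19)|²=153/4]]
2. C_y = 13  [[A, B, C are collinear ⇒ 4x+1y-71=0] ∩ [|C−(13, 19)|²=153/4]]
   so C = (29/2, 13)

C = (29/2, 13)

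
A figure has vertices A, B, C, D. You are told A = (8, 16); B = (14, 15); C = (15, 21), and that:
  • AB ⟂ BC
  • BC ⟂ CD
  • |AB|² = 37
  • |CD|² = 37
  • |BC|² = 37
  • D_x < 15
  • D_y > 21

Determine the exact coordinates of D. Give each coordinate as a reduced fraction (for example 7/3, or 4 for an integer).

1. D_x = 9  [[BC ⟂ CD ⇒ 1x+6y-141=0] ∩ [|D−(15, 21)|²=37]]
2. D_y = 22  [[BC ⟂ CD ⇒ 1x+6y-141=0] ∩ [|D−(15, 21)|²=37]]
   so D = (9, 22)

D = (9, 22)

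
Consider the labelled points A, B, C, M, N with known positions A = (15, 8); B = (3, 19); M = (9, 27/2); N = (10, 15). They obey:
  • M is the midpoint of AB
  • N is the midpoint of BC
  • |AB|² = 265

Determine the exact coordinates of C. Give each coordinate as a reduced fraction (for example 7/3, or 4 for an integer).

1. C_x = 17  [C = 2·N−B = 2·(10, 15)−(3, 19)]
2. C_y = 11  [C = 2·N−B = 2·(10, 15)−(3, 19)]
   so C = (17, 11)

C = (17, 11)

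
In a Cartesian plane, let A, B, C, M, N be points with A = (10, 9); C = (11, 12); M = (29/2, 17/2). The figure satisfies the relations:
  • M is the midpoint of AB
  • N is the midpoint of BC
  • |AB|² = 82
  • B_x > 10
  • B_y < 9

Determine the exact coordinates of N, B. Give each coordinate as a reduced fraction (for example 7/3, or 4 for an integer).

1. B_x = 19  [B = 2·M−A = 2·(29/2, 17/2)−(10, 9)]
2. B_y = 8  [B = 2·M−A = 2·(29/2, 17/2)−(10, 9)]
   so B = (19, 8)
3. N_x = 15  [2·N = B+C = (19, 8)+(11, 12)]
4. N_y = 10  [2·N = B+C = (19, 8)+(11, 12)]
   so N = (15, 10)

N = (15, 10)
B = (19, 8)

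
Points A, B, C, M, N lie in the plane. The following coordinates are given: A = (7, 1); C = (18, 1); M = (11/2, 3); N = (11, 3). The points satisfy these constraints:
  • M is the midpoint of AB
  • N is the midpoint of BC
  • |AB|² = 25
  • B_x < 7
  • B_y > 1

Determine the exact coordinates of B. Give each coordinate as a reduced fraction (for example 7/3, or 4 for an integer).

B = (4, 5)

1. B_x = 4  [B = 2·M−A = 2·(11/2, 3)−(7, 1)]
2. B_y = 5  [B = 2·M−A = 2·(11/2, 3)−(7, 1)]
   so B = (4, 5)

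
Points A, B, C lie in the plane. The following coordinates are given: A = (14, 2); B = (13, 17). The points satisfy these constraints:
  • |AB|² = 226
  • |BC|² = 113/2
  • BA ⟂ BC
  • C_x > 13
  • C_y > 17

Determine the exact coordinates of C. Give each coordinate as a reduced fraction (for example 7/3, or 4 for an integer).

C = (41/2, 35/2)

1. C_x = 41/2  [[BA ⟂ BC ⇒ 1x-15y+242=0] ∩ [|C−(13, 17)|²=113/2]]
2. C_y = 35/2  [[BA ⟂ BC ⇒ 1x-15y+242=0] ∩ [|C−(13, 17)|²=113/2]]
   so C = (41/2, 35/2)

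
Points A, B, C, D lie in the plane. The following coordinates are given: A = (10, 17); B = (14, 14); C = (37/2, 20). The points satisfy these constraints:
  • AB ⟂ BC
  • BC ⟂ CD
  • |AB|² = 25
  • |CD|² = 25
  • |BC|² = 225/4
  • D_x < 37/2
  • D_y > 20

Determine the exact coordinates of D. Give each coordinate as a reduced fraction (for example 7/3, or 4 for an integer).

1. D_x = 29/2  [[BC ⟂ CD ⇒ 9/2x+6y-813/4=0] ∩ [|D−(37/2, 20)|²=25]]
2. D_y = 23  [[BC ⟂ CD ⇒ 9/2x+6y-813/4=0] ∩ [|D−(37/2, 20)|²=25]]
   so D = (29/2, 23)

D = (29/2, 23)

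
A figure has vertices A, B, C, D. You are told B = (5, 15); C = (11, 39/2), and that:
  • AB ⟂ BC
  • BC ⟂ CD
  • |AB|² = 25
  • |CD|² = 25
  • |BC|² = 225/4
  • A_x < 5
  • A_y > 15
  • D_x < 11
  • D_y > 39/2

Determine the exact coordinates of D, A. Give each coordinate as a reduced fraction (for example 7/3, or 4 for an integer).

1. D_x = 8  [[BC ⟂ CD ⇒ 6x+9/2y-615/4=0] ∩ [|D−(11, 39/2)|²=25]]
2. D_y = 47/2  [[BC ⟂ CD ⇒ 6x+9/2y-615/4=0] ∩ [|D−(11, 39/2)|²=25]]
   so D = (8, 47/2)
3. A_x = 2  [[AB ⟂ BC ⇒ -6x-9/2y+195/2=0] ∩ [|A−(5, 15)|²=25]]
4. A_y = 19  [[AB ⟂ BC ⇒ -6x-9/2y+195/2=0] ∩ [|A−(5, 15)|²=25]]
   so A = (2, 19)

D = (8, 47/2)
A = (2, 19)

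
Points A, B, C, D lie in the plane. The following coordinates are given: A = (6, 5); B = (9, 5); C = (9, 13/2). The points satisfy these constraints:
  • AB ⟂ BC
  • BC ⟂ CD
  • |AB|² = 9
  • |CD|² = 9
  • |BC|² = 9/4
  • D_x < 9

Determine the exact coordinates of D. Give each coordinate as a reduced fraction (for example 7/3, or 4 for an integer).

1. D_x = 6  [[BC ⟂ CD ⇒ 3/2y-39/4=0] ∩ [|D−(9, 13/2)|²=9]]
2. D_y = 13/2  [[BC ⟂ CD ⇒ 3/2y-39/4=0] ∩ [|D−(9, 13/2)|²=9]]
   so D = (6, 13/2)

D = (6, 13/2)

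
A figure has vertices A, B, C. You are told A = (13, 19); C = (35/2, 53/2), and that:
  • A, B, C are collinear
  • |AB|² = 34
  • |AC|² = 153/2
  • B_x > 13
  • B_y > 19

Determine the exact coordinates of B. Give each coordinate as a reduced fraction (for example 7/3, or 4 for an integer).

1. B_x = 16  [[A, B, C are collinear ⇒ 15/2x-9/2y-12=0] ∩ [|B−(13, 19)|²=34]]
2. B_y = 24  [[A, B, C are collinear ⇒ 15/2x-9/2y-12=0] ∩ [|B−(13, 19)|²=34]]
   so B = (16, 24)

B = (16, 24)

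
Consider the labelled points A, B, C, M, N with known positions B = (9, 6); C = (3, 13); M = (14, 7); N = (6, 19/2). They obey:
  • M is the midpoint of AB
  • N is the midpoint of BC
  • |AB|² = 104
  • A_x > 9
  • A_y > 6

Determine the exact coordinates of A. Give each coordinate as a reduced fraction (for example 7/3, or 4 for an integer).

A = (19, 8)

1. A_x = 19  [A = 2·M−B = 2·(14, 7)−(9, 6)]
2. A_y = 8  [A = 2·M−B = 2·(14, 7)−(9, 6)]
   so A = (19, 8)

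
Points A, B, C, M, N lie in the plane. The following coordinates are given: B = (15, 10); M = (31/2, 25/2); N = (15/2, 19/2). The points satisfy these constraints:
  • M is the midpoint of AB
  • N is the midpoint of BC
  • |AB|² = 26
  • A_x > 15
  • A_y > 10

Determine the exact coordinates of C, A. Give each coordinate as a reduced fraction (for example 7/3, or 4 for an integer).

1. A_x = 16  [A = 2·M−B = 2·(31/2, 25/2)−(15, 10)]
2. A_y = 15  [A = 2·M−B = 2·(31/2, 25/2)−(15, 10)]
   so A = (16, 15)
3. C_x = 0  [C = 2·N−B = 2·(15/2, 19/2)−(15, 10)]
4. C_y = 9  [C = 2·N−B = 2·(15/2, 19/2)−(15, 10)]
   so C = (0, 9)

C = (0, 9)
A = (16, 15)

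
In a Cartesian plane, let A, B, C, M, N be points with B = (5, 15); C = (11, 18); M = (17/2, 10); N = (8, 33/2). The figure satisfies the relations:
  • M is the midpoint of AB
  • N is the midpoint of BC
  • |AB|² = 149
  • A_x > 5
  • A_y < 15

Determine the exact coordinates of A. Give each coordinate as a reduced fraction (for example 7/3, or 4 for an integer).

A = (12, 5)

1. A_x = 12  [A = 2·M−B = 2·(17/2, 10)−(5, 15)]
2. A_y = 5  [A = 2·M−B = 2·(17/2, 10)−(5, 15)]
   so A = (12, 5)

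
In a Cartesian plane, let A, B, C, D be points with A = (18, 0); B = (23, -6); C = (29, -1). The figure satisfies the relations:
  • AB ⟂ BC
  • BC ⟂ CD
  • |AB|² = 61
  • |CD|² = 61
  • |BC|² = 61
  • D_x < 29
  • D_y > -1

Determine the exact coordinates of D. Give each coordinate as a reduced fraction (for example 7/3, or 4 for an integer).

D = (24, 5)

1. D_x = 24  [[BC ⟂ CD ⇒ 6x+5y-169=0] ∩ [|D−(29, -1)|²=61]]
2. D_y = 5  [[BC ⟂ CD ⇒ 6x+5y-169=0] ∩ [|D−(29, -1)|²=61]]
   so D = (24, 5)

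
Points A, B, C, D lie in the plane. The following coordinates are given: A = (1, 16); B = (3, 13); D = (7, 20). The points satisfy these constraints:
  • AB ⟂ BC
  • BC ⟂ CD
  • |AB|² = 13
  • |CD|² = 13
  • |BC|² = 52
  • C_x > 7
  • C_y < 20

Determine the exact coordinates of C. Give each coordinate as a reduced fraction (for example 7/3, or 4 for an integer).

C = (9, 17)

1. C_x = 9  [[AB ⟂ BC ⇒ 2x-3y+33=0] ∩ [|C−(7, 20)|²=13]]
2. C_y = 17  [[AB ⟂ BC ⇒ 2x-3y+33=0] ∩ [|C−(7, 20)|²=13]]
   so C = (9, 17)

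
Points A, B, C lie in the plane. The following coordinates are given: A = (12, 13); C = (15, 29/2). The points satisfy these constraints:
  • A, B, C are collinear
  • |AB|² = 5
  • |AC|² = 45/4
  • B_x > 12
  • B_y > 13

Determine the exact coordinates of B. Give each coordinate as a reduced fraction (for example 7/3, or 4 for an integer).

B = (14, 14)

1. B_x = 14  [[A, B, C are collinear ⇒ 3/2x-3y+21=0] ∩ [|B−(12, 13)|²=5]]
2. B_y = 14  [[A, B, C are collinear ⇒ 3/2x-3y+21=0] ∩ [|B−(12, 13)|²=5]]
   so B = (14, 14)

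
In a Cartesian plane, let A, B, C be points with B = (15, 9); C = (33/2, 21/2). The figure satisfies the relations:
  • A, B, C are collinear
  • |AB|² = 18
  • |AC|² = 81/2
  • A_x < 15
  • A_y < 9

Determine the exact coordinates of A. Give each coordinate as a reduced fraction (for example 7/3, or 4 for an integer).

1. A_x = 12  [[A, B, C are collinear ⇒ -3/2x+3/2y+9=0] ∩ [|A−(15, 9)|²=18]]
2. A_y = 6  [[A, B, C are collinear ⇒ -3/2x+3/2y+9=0] ∩ [|A−(15, 9)|²=18]]
   so A = (12, 6)

A = (12, 6)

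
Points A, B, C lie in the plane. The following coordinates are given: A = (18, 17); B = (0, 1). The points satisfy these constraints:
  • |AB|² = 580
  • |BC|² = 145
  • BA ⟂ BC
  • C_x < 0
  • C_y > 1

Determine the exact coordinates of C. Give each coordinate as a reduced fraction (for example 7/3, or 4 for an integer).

C = (-8, 10)

1. C_x = -8  [[BA ⟂ BC ⇒ 18x+16y-16=0] ∩ [|C−(0, 1)|²=145]]
2. C_y = 10  [[BA ⟂ BC ⇒ 18x+16y-16=0] ∩ [|C−(0, 1)|²=145]]
   so C = (-8, 10)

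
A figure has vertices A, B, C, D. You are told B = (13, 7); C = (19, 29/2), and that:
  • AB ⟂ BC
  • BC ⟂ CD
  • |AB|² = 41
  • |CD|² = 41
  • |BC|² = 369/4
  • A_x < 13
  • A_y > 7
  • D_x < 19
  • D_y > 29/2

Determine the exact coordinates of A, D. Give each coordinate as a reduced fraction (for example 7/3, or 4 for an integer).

1. A_x = 8  [[AB ⟂ BC ⇒ -6x-15/2y+261/2=0] ∩ [|A−(13, 7)|²=41]]
2. A_y = 11  [[AB ⟂ BC ⇒ -6x-15/2y+261/2=0] ∩ [|A−(13, 7)|²=41]]
   so A = (8, 11)
3. D_x = 14  [[BC ⟂ CD ⇒ 6x+15/2y-891/4=0] ∩ [|D−(19, 29/2)|²=41]]
4. D_y = 37/2  [[BC ⟂ CD ⇒ 6x+15/2y-891/4=0] ∩ [|D−(19, 29/2)|²=41]]
   so D = (14, 37/2)

A = (8, 11)
D = (14, 37/2)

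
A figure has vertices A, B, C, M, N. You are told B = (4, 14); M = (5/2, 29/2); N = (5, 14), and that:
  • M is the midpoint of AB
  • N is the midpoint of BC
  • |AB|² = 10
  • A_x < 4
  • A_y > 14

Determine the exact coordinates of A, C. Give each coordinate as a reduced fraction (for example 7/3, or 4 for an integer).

1. A_x = 1  [A = 2·M−B = 2·(5/2, 29/2)−(4, 14)]
2. A_y = 15  [A = 2·M−B = 2·(5/2, 29/2)−(4, 14)]
   so A = (1, 15)
3. C_x = 6  [C = 2·N−B = 2·(5, 14)−(4, 14)]
4. C_y = 14  [C = 2·N−B = 2·(5, 14)−(4, 14)]
   so C = (6, 14)

A = (1, 15)
C = (6, 14)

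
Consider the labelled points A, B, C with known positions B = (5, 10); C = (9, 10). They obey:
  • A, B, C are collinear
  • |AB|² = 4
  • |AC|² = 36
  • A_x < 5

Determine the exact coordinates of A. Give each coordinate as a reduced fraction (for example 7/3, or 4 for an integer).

1. A_x = 3  [[A, B, C are collinear ⇒ 4y-40=0] ∩ [|A−(5, 10)|²=4]]
2. A_y = 10  [[A, B, C are collinear ⇒ 4y-40=0] ∩ [|A−(5, 10)|²=4]]
   so A = (3, 10)

A = (3, 10)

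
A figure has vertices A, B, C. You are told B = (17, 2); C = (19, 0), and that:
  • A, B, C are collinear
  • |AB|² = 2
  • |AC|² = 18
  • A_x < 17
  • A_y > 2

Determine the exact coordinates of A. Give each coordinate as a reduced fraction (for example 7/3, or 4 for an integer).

1. A_x = 16  [[A, B, C are collinear ⇒ 2x+2y-38=0] ∩ [|A−(17, 2)|²=2]]
2. A_y = 3  [[A, B, C are collinear ⇒ 2x+2y-38=0] ∩ [|A−(17, 2)|²=2]]
   so A = (16, 3)

A = (16, 3)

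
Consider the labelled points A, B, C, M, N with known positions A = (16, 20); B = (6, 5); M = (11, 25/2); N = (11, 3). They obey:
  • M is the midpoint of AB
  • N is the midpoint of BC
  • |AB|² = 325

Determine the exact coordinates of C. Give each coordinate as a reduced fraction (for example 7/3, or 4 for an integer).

C = (16, 1)

1. C_x = 16  [C = 2·N−B = 2·(11, 3)−(6, 5)]
2. C_y = 1  [C = 2·N−B = 2·(11, 3)−(6, 5)]
   so C = (16, 1)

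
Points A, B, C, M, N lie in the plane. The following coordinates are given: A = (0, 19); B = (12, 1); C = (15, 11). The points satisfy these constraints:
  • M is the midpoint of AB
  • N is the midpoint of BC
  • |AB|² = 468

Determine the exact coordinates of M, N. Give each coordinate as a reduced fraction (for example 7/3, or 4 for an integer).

1. M_x = 6  [2·M = A+B = (0, 19)+(12, 1)]
2. M_y = 10  [2·M = A+B = (0, 19)+(12, 1)]
   so M = (6, 10)
3. N_x = 27/2  [2·N = B+C = (12, 1)+(15, 11)]
4. N_y = 6  [2·N = B+C = (12, 1)+(15, 11)]
   so N = (27/2, 6)

M = (6, 10)
N = (27/2, 6)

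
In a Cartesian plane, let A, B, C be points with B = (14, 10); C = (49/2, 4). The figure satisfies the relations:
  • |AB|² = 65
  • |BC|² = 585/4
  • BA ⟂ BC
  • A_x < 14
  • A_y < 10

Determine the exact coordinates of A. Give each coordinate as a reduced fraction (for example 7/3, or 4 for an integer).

A = (10, 3)

1. A_x = 10  [[BA ⟂ BC ⇒ 21/2x-6y-87=0] ∩ [|A−(14, 10)|²=65]]
2. A_y = 3  [[BA ⟂ BC ⇒ 21/2x-6y-87=0] ∩ [|A−(14, 10)|²=65]]
   so A = (10, 3)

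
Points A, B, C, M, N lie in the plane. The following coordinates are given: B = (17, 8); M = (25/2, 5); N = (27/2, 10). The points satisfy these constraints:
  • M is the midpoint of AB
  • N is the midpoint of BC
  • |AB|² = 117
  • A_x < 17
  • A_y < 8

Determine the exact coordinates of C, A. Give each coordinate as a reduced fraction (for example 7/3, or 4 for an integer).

1. A_x = 8  [A = 2·M−B = 2·(25/2, 5)−(17, 8)]
2. A_y = 2  [A = 2·M−B = 2·(25/2, 5)−(17, 8)]
   so A = (8, 2)
3. C_x = 10  [C = 2·N−B = 2·(27/2, 10)−(17, 8)]
4. C_y = 12  [C = 2·N−B = 2·(27/2, 10)−(17, 8)]
   so C = (10, 12)

C = (10, 12)
A = (8, 2)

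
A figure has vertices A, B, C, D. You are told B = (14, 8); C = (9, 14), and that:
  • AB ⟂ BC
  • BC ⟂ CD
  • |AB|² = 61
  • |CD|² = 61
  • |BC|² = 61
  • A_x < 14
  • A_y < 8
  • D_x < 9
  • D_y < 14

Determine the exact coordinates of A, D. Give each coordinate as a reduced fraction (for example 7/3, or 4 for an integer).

A = (8, 3)
D = (3, 9)

1. A_x = 8  [[AB ⟂ BC ⇒ 5x-6y-22=0] ∩ [|A−(14, 8)|²=61]]
2. A_y = 3  [[AB ⟂ BC ⇒ 5x-6y-22=0] ∩ [|A−(14, 8)|²=61]]
   so A = (8, 3)
3. D_x = 3  [[BC ⟂ CD ⇒ -5x+6y-39=0] ∩ [|D−(9, 14)|²=61]]
4. D_y = 9  [[BC ⟂ CD ⇒ -5x+6y-39=0] ∩ [|D−(9, 14)|²=61]]
   so D = (3, 9)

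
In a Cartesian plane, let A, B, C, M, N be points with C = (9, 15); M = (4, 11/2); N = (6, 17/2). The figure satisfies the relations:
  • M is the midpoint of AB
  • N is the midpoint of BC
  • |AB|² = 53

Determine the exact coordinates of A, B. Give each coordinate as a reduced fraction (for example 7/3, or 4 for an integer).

A = (5, 9)
B = (3, 2)

1. B_x = 3  [B = 2·N−C = 2·(6, 17/2)−(9, 15)]
2. B_y = 2  [B = 2·N−C = 2·(6, 17/2)−(9, 15)]
   so B = (3, 2)
3. A_x = 5  [A = 2·M−B = 2·(4, 11/2)−(3, 2)]
4. A_y = 9  [A = 2·M−B = 2·(4, 11/2)−(3, 2)]
   so A = (5, 9)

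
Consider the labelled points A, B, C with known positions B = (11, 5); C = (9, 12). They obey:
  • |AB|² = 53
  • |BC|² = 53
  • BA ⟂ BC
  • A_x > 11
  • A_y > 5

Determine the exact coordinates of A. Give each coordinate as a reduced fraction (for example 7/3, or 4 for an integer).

A = (18, 7)

1. A_x = 18  [[BA ⟂ BC ⇒ -2x+7y-13=0] ∩ [|A−(11, 5)|²=53]]
2. A_y = 7  [[BA ⟂ BC ⇒ -2x+7y-13=0] ∩ [|A−(11, 5)|²=53]]
   so A = (18, 7)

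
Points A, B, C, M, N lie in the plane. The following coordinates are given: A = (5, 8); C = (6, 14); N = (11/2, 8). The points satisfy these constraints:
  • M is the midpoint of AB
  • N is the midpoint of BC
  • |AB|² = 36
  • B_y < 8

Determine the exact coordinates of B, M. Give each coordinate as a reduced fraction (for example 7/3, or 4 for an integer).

1. B_x = 5  [B = 2·N−C = 2·(11/2, 8)−(6, 14)]
2. B_y = 2  [B = 2·N−C = 2·(11/2, 8)−(6, 14)]
   so B = (5, 2)
3. M_x = 5  [2·M = A+B = (5, 8)+(5, 2)]
4. M_y = 5  [2·M = A+B = (5, 8)+(5, 2)]
   so M = (5, 5)

B = (5, 2)
M = (5, 5)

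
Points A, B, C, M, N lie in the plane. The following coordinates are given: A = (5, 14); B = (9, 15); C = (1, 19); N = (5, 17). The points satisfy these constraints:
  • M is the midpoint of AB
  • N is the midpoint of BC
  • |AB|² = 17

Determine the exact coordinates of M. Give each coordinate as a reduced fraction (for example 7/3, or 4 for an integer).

1. M_x = 7  [2·M = A+B = (5, 14)+(9, 15)]
2. M_y = 29/2  [2·M = A+B = (5, 14)+(9, 15)]
   so M = (7, 29/2)

M = (7, 29/2)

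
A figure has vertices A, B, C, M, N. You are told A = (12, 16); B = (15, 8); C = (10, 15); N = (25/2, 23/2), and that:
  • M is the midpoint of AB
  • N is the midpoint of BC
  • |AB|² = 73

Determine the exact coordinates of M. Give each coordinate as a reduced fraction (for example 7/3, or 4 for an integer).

M = (27/2, 12)

1. M_x = 27/2  [2·M = A+B = (12, 16)+(15, 8)]
2. M_y = 12  [2·M = A+B = (12, 16)+(15, 8)]
   so M = (27/2, 12)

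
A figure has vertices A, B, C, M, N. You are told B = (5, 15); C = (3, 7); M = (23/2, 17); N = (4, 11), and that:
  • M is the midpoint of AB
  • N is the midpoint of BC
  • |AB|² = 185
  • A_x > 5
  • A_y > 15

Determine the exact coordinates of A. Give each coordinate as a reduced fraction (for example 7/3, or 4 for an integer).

1. A_x = 18  [A = 2·M−B = 2·(23/2, 17)−(5, 15)]
2. A_y = 19  [A = 2·M−B = 2·(23/2, 17)−(5, 15)]
   so A = (18, 19)

A = (18, 19)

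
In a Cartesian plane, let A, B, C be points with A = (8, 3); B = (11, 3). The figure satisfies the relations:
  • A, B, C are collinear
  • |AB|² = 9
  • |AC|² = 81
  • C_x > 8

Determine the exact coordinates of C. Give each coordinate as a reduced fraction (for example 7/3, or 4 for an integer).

1. C_x = 17  [[A, B, C are collinear ⇒ 3y-9=0] ∩ [|C−(8, 3)|²=81]]
2. C_y = 3  [[A, B, C are collinear ⇒ 3y-9=0] ∩ [|C−(8, 3)|²=81]]
   so C = (17, 3)

C = (17, 3)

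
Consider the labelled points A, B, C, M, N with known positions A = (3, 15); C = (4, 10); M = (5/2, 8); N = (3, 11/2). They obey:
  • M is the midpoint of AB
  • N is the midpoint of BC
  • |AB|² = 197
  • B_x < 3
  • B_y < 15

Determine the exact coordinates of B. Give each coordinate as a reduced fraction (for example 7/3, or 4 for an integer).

1. B_x = 2  [B = 2·M−A = 2·(5/2, 8)−(3, 15)]
2. B_y = 1  [B = 2·M−A = 2·(5/2, 8)−(3, 15)]
   so B = (2, 1)

B = (2, 1)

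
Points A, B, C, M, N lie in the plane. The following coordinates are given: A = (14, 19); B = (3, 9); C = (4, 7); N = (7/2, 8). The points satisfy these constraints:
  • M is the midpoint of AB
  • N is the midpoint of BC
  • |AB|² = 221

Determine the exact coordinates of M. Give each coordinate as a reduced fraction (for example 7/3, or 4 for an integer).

1. M_x = 17/2  [2·M = A+B = (14, 19)+(3, 9)]
2. M_y = 14  [2·M = A+B = (14, 19)+(3, 9)]
   so M = (17/2, 14)

M = (17/2, 14)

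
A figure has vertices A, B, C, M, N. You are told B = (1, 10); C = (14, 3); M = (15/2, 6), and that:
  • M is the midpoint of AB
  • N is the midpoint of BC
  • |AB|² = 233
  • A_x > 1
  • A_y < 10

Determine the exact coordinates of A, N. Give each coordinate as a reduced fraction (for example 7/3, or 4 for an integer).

1. A_x = 14  [A = 2·M−B = 2·(15/2, 6)−(1, 10)]
2. A_y = 2  [A = 2·M−B = 2·(15/2, 6)−(1, 10)]
   so A = (14, 2)
3. N_x = 15/2  [2·N = B+C = (1, 10)+(14, 3)]
4. N_y = 13/2  [2·N = B+C = (1, 10)+(14, 3)]
   so N = (15/2, 13/2)

A = (14, 2)
N = (15/2, 13/2)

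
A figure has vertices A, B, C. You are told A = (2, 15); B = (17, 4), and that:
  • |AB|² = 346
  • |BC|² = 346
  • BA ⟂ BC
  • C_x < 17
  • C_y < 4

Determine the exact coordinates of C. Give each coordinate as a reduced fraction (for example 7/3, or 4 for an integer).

C = (6, -11)

1. C_x = 6  [[BA ⟂ BC ⇒ -15x+11y+211=0] ∩ [|C−(17, 4)|²=346]]
2. C_y = -11  [[BA ⟂ BC ⇒ -15x+11y+211=0] ∩ [|C−(17, 4)|²=346]]
   so C = (6, -11)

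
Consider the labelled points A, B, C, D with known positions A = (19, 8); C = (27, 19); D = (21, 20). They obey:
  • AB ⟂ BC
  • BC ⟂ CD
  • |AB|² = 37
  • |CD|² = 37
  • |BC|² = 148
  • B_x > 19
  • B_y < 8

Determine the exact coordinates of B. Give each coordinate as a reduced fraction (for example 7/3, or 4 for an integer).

1. B_x = 25  [[BC ⟂ CD ⇒ 6x-1y-143=0] ∩ [|B−(19, 8)|²=37]]
2. B_y = 7  [[BC ⟂ CD ⇒ 6x-1y-143=0] ∩ [|B−(19, 8)|²=37]]
   so B = (25, 7)

B = (25, 7)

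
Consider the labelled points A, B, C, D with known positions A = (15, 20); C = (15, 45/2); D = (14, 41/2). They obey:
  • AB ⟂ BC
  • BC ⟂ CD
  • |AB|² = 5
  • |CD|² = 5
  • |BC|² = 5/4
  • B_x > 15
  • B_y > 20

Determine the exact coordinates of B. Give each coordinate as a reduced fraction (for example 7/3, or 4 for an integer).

B = (16, 22)

1. B_x = 16  [[BC ⟂ CD ⇒ 1x+2y-60=0] ∩ [|B−(15, 20)|²=5]]
2. B_y = 22  [[BC ⟂ CD ⇒ 1x+2y-60=0] ∩ [|B−(15, 20)|²=5]]
   so B = (16, 22)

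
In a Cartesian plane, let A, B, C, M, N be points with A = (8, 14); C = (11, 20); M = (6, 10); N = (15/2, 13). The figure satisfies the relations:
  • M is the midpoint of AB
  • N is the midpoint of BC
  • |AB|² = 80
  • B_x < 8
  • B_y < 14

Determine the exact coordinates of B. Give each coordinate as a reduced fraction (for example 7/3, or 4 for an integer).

1. B_x = 4  [B = 2·M−A = 2·(6, 10)−(8, 14)]
2. B_y = 6  [B = 2·M−A = 2·(6, 10)−(8, 14)]
   so B = (4, 6)

B = (4, 6)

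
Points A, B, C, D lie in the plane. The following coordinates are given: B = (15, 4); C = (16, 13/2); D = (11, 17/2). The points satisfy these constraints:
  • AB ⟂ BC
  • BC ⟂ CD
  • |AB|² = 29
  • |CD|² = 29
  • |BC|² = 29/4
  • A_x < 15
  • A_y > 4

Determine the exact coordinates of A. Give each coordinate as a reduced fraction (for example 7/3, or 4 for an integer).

1. A_x = 10  [[AB ⟂ BC ⇒ -1x-5/2y+25=0] ∩ [|A−(15, 4)|²=29]]
2. A_y = 6  [[AB ⟂ BC ⇒ -1x-5/2y+25=0] ∩ [|A−(15, 4)|²=29]]
   so A = (10, 6)

A = (10, 6)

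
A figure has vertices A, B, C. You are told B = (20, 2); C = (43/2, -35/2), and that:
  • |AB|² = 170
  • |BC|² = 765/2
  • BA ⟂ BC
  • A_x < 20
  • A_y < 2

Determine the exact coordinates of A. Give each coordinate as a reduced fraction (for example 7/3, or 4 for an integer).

A = (7, 1)

1. A_x = 7  [[BA ⟂ BC ⇒ 3/2x-39/2y+9=0] ∩ [|A−(20, 2)|²=170]]
2. A_y = 1  [[BA ⟂ BC ⇒ 3/2x-39/2y+9=0] ∩ [|A−(20, 2)|²=170]]
   so A = (7, 1)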